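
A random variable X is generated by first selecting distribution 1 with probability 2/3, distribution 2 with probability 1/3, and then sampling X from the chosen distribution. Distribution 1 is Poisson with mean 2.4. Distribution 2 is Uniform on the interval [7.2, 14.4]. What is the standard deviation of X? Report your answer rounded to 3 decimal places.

Per component, 1: μ=2.4, E[X²]=8.16; 2: μ=10.8, E[X²]=120.96.
E[X] = 0.666667·2.4 + 0.333333·10.8 = 5.2.
E[X²] = 0.666667·8.16 + 0.333333·120.96 = 45.76.
Var(X) = E[X²] − (E[X])² = 45.76 − 27.04 = 18.72.
SD(X) = √18.72 = 4.32666.

4.327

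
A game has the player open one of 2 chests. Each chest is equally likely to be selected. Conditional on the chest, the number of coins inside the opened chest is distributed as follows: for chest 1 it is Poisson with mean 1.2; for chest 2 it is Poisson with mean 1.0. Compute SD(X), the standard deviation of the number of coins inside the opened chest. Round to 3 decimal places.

1.054

Per component, 1: μ=1.2, E[X²]=2.64; 2: μ=1, E[X²]=2.
E[X] = 0.5·1.2 + 0.5·1 = 1.1.
E[X²] = 0.5·2.64 + 0.5·2 = 2.32.
Var(X) = E[X²] − (E[X])² = 2.32 − 1.21 = 1.11.
SD(X) = √1.11 = 1.05357.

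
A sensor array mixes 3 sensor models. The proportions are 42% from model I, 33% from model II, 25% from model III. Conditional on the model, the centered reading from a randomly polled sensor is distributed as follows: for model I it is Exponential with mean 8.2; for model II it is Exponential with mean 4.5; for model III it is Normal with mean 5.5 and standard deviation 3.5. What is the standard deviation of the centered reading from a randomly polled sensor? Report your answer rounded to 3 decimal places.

6.382

Per component, I: μ=8.2, E[X²]=134.48; II: μ=4.5, E[X²]=40.5; III: μ=5.5, E[X²]=42.5.
E[X] = 0.42·8.2 + 0.33·4.5 + 0.25·5.5 = 6.304.
E[X²] = 0.42·134.48 + 0.33·40.5 + 0.25·42.5 = 80.4716.
Var(X) = E[X²] − (E[X])² = 80.4716 − 39.7404 = 40.7312.
SD(X) = √40.7312 = 6.3821.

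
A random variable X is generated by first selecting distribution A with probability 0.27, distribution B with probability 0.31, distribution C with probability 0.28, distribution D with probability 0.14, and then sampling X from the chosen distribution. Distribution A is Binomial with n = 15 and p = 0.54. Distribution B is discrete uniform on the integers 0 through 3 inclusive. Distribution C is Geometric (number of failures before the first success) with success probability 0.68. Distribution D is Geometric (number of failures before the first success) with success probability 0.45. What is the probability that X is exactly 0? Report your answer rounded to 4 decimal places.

Conditional on each component, P(X = 0): A: 8.7371e-06; B: 0.25; C: 0.68; D: 0.45.
By total probability, P(X = 0) = 0.27·8.7371e-06 + 0.31·0.25 + 0.28·0.68 + 0.14·0.45 = 0.330902.

0.3309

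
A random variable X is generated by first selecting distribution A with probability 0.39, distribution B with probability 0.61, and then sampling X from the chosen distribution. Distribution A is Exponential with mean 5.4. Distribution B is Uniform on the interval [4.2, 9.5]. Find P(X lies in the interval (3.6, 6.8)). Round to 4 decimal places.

0.3888

Conditional on each component, P(3.6 < X < 6.8): A: 0.229553; B: 0.490566.
By total probability, P(3.6 < X < 6.8) = 0.39·0.229553 + 0.61·0.490566 = 0.388771.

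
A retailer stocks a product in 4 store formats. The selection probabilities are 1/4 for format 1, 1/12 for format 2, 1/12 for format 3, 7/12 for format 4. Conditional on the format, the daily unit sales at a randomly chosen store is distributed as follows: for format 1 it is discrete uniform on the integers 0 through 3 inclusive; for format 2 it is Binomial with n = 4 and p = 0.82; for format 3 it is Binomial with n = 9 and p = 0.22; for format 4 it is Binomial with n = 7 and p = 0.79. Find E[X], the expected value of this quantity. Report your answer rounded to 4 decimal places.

Component means — 1: 1.5; 2: 3.28; 3: 1.98; 4: 5.53.
E[X] = 0.25·1.5 + 0.0833333·3.28 + 0.0833333·1.98 + 0.583333·5.53 = 4.03917.

4.0392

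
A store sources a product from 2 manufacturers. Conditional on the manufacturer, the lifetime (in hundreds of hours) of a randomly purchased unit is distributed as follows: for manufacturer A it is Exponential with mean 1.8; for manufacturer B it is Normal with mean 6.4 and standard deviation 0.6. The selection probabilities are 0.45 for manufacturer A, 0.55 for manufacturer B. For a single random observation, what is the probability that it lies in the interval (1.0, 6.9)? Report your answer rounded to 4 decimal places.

Conditional on each manufacturer, P(1.0 < X < 6.9): A: 0.552116; B: 0.797672.
By total probability, P(1.0 < X < 6.9) = 0.45·0.552116 + 0.55·0.797672 = 0.687172.

0.6872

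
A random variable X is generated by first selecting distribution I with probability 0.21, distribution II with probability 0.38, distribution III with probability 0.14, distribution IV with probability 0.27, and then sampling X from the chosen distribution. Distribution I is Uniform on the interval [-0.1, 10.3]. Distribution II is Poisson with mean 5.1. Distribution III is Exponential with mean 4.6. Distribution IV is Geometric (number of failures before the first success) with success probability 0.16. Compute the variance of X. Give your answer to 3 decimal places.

Per component, I: μ=5.1, E[X²]=35.0233; II: μ=5.1, E[X²]=31.11; III: μ=4.6, E[X²]=42.32; IV: μ=5.25, E[X²]=60.375.
E[X] = 0.21·5.1 + 0.38·5.1 + 0.14·4.6 + 0.27·5.25 = 5.0705.
E[X²] = 0.21·35.0233 + 0.38·31.11 + 0.14·42.32 + 0.27·60.375 = 41.4027.
Var(X) = E[X²] − (E[X])² = 41.4027 − 25.71 = 15.6928.

15.693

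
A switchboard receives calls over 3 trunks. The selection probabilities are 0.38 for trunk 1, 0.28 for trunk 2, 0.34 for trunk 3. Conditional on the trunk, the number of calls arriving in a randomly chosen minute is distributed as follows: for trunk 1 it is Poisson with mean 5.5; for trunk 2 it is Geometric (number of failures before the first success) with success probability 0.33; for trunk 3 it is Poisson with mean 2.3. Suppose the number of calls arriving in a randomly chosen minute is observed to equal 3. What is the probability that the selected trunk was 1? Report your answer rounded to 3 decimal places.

Likelihoods P(X=3 | ·): 1: 0.113323; 2: 0.0992518; 3: 0.203308.
Posterior ∝ prior × likelihood. Numerator for 1: 0.38·0.113323 = 0.0430627.
Normalizing constant: 0.38·0.113323 + 0.28·0.0992518 + 0.34·0.203308 = 0.139978.
P(1 | observation) = 0.0430627 / 0.139978 = 0.307639.

0.308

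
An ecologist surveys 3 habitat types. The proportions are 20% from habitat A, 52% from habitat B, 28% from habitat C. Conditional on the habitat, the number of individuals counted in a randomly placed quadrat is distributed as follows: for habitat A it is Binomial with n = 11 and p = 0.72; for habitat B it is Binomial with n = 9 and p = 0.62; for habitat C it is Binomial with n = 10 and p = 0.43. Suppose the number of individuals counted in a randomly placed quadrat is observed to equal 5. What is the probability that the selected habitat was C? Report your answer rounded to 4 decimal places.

0.3181

Likelihoods P(X=5 | ·): A: 0.0430777; B: 0.240693; C: 0.222904.
Posterior ∝ prior × likelihood. Numerator for C: 0.28·0.222904 = 0.062413.
Normalizing constant: 0.2·0.0430777 + 0.52·0.240693 + 0.28·0.222904 = 0.196189.
P(C | observation) = 0.062413 / 0.196189 = 0.318127.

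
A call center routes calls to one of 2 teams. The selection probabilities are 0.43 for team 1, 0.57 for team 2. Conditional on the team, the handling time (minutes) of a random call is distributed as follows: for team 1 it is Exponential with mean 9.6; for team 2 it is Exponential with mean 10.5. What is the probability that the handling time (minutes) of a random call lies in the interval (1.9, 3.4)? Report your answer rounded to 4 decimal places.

Conditional on each team, P(1.9 < X < 3.4): 1: 0.11868; 2: 0.111087.
By total probability, P(1.9 < X < 3.4) = 0.43·0.11868 + 0.57·0.111087 = 0.114352.

0.1144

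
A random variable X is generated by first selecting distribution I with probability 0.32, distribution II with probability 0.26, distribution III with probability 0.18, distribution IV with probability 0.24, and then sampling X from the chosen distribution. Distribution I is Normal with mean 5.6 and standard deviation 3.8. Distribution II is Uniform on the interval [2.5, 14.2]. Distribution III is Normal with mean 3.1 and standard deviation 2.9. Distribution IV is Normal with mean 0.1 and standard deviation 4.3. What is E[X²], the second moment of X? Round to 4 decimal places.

For each component E[X²] = Var + (mean)², giving I: 45.8; II: 81.13; III: 18.02; IV: 18.5.
Overall E[X²] = 0.32·45.8 + 0.26·81.13 + 0.18·18.02 + 0.24·18.5 = 43.4334.

43.4334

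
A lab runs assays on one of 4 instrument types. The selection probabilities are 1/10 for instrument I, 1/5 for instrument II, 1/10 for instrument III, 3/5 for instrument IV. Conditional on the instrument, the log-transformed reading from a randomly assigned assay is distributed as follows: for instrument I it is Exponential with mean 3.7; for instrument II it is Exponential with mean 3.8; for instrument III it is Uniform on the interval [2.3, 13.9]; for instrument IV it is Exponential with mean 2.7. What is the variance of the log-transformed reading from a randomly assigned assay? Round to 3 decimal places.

12.271

Per component, I: μ=3.7, E[X²]=27.38; II: μ=3.8, E[X²]=28.88; III: μ=8.1, E[X²]=76.8233; IV: μ=2.7, E[X²]=14.58.
E[X] = 0.1·3.7 + 0.2·3.8 + 0.1·8.1 + 0.6·2.7 = 3.56.
E[X²] = 0.1·27.38 + 0.2·28.88 + 0.1·76.8233 + 0.6·14.58 = 24.9443.
Var(X) = E[X²] − (E[X])² = 24.9443 − 12.6736 = 12.2707.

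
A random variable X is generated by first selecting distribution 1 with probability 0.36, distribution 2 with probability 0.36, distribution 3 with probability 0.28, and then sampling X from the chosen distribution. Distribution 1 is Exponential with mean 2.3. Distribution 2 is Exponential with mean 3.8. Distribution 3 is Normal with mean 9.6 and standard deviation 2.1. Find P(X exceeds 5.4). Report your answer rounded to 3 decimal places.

Conditional on each component, P(X > 5.4): 1: 0.0955767; 2: 0.24146; 3: 0.97725.
By total probability, P(X > 5.4) = 0.36·0.0955767 + 0.36·0.24146 + 0.28·0.97725 = 0.394963.

0.395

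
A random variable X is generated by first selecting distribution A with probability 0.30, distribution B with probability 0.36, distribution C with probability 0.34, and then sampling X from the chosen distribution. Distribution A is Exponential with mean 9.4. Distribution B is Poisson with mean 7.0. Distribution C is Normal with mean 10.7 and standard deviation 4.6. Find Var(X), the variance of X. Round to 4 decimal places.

Per component, A: μ=9.4, E[X²]=176.72; B: μ=7, E[X²]=56; C: μ=10.7, E[X²]=135.65.
E[X] = 0.3·9.4 + 0.36·7 + 0.34·10.7 = 8.978.
E[X²] = 0.3·176.72 + 0.36·56 + 0.34·135.65 = 119.297.
Var(X) = E[X²] − (E[X])² = 119.297 − 80.6045 = 38.6925.

38.6925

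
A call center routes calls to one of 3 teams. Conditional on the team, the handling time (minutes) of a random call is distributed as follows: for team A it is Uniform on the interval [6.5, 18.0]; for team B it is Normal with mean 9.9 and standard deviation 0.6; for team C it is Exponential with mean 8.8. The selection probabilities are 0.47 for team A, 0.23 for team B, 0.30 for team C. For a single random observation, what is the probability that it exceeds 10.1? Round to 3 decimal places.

0.503

Conditional on each team, P(X > 10.1): A: 0.686957; B: 0.369441; C: 0.317357.
By total probability, P(X > 10.1) = 0.47·0.686957 + 0.23·0.369441 + 0.3·0.317357 = 0.503048.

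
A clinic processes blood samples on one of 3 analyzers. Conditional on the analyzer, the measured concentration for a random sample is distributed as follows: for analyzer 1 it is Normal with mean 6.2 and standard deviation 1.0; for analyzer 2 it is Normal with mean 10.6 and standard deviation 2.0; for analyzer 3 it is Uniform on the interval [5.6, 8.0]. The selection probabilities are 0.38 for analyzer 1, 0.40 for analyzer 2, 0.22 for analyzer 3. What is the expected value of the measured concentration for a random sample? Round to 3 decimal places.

8.092

Component means — 1: 6.2; 2: 10.6; 3: 6.8.
E[X] = 0.38·6.2 + 0.4·10.6 + 0.22·6.8 = 8.092.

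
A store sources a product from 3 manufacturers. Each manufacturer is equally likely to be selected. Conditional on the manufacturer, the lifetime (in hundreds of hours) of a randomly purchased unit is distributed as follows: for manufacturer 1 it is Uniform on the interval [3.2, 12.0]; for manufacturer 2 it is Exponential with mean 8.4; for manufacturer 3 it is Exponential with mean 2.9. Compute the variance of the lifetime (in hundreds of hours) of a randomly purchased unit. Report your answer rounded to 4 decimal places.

Per component, 1: μ=7.6, E[X²]=64.2133; 2: μ=8.4, E[X²]=141.12; 3: μ=2.9, E[X²]=16.82.
E[X] = 0.333333·7.6 + 0.333333·8.4 + 0.333333·2.9 = 6.3.
E[X²] = 0.333333·64.2133 + 0.333333·141.12 + 0.333333·16.82 = 74.0511.
Var(X) = E[X²] − (E[X])² = 74.0511 − 39.69 = 34.3611.

34.3611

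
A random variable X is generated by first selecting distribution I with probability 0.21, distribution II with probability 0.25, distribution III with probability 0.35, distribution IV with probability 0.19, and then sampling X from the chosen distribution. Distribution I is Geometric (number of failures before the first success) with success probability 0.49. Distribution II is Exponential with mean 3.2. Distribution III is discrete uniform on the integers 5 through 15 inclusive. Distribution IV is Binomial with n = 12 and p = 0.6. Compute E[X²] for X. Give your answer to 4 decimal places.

54.6904

For each component E[X²] = Var + (mean)², giving I: 3.20741; II: 20.48; III: 110; IV: 54.72.
Overall E[X²] = 0.21·3.20741 + 0.25·20.48 + 0.35·110 + 0.19·54.72 = 54.6904.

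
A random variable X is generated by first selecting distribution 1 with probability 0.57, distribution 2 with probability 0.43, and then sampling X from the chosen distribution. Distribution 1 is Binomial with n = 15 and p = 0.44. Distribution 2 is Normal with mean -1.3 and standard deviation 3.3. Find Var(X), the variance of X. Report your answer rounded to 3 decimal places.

22.086

Per component, 1: μ=6.6, E[X²]=47.256; 2: μ=-1.3, E[X²]=12.58.
E[X] = 0.57·6.6 + 0.43·-1.3 = 3.203.
E[X²] = 0.57·47.256 + 0.43·12.58 = 32.3453.
Var(X) = E[X²] − (E[X])² = 32.3453 − 10.2592 = 22.0861.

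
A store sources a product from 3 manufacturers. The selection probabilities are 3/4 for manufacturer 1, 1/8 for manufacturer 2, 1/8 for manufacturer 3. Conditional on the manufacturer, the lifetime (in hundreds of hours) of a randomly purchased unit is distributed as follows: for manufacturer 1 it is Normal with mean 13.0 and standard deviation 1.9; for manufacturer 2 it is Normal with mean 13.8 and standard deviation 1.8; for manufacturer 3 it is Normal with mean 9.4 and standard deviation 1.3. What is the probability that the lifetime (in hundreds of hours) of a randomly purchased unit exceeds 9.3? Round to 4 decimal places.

0.9212

Conditional on each manufacturer, P(X > 9.3): 1: 0.974255; 2: 0.99379; 3: 0.530658.
By total probability, P(X > 9.3) = 0.75·0.974255 + 0.125·0.99379 + 0.125·0.530658 = 0.921247.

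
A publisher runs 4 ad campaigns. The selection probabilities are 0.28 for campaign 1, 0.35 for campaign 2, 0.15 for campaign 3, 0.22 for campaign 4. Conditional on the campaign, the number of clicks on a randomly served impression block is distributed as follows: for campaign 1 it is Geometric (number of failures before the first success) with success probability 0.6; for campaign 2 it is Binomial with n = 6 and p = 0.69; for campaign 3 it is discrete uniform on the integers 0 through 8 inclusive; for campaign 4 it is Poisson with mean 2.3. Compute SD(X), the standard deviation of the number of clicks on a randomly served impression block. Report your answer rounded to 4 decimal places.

2.1063

Per component, 1: μ=0.666667, E[X²]=1.55556; 2: μ=4.14, E[X²]=18.423; 3: μ=4, E[X²]=22.6667; 4: μ=2.3, E[X²]=7.59.
E[X] = 0.28·0.666667 + 0.35·4.14 + 0.15·4 + 0.22·2.3 = 2.74167.
E[X²] = 0.28·1.55556 + 0.35·18.423 + 0.15·22.6667 + 0.22·7.59 = 11.9534.
Var(X) = E[X²] − (E[X])² = 11.9534 − 7.51674 = 4.43667.
SD(X) = √4.43667 = 2.10634.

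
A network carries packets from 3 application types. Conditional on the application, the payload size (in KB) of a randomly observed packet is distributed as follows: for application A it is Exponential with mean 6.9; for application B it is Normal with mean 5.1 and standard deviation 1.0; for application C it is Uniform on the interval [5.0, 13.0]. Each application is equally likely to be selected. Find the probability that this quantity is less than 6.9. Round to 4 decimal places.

Conditional on each application, P(X < 6.9): A: 0.632121; B: 0.96407; C: 0.2375.
By total probability, P(X < 6.9) = 0.333333·0.632121 + 0.333333·0.96407 + 0.333333·0.2375 = 0.61123.

0.6112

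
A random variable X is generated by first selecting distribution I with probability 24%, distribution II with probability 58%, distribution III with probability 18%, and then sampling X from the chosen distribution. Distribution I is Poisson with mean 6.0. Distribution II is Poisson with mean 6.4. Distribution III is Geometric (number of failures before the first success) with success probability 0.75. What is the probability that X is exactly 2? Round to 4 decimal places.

0.0389

Conditional on each component, P(X = 2): I: 0.0446175; II: 0.0340287; III: 0.046875.
By total probability, P(X = 2) = 0.24·0.0446175 + 0.58·0.0340287 + 0.18·0.046875 = 0.0388824.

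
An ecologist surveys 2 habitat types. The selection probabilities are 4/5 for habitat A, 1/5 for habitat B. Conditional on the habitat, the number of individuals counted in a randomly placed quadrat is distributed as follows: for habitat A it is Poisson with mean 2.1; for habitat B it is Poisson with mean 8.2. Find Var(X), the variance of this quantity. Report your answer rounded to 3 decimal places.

9.274

Per component, A: μ=2.1, E[X²]=6.51; B: μ=8.2, E[X²]=75.44.
E[X] = 0.8·2.1 + 0.2·8.2 = 3.32.
E[X²] = 0.8·6.51 + 0.2·75.44 = 20.296.
Var(X) = E[X²] − (E[X])² = 20.296 − 11.0224 = 9.2736.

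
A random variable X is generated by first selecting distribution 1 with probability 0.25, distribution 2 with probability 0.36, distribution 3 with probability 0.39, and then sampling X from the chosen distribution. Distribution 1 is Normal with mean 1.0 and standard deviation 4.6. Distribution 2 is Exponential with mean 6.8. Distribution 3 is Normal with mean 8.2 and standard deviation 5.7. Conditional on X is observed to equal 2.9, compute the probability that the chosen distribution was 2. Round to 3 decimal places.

Likelihoods f(2.9 | ·): 1: 0.0796353; 2: 0.0960013; 3: 0.045425.
Posterior ∝ prior × likelihood. Numerator for 2: 0.36·0.0960013 = 0.0345605.
Normalizing constant: 0.25·0.0796353 + 0.36·0.0960013 + 0.39·0.045425 = 0.0721851.
P(2 | observation) = 0.0345605 / 0.0721851 = 0.478776.

0.479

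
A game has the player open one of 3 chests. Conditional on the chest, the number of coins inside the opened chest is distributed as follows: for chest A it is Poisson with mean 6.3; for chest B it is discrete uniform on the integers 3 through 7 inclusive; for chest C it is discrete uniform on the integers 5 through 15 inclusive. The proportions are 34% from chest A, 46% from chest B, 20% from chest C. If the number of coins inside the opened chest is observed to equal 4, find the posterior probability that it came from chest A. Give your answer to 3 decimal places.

Likelihoods P(X=4 | ·): A: 0.12053; B: 0.2; C: 0.
Posterior ∝ prior × likelihood. Numerator for A: 0.34·0.12053 = 0.0409803.
Normalizing constant: 0.34·0.12053 + 0.46·0.2 + 0.2·0 = 0.13298.
P(A | observation) = 0.0409803 / 0.13298 = 0.308168.

0.308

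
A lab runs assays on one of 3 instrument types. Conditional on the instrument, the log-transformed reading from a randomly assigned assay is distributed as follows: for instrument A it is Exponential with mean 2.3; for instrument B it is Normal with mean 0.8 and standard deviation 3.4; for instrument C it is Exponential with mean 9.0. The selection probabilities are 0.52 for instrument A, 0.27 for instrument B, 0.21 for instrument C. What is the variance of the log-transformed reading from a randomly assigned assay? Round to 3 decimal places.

31.912

Per component, A: μ=2.3, E[X²]=10.58; B: μ=0.8, E[X²]=12.2; C: μ=9, E[X²]=162.
E[X] = 0.52·2.3 + 0.27·0.8 + 0.21·9 = 3.302.
E[X²] = 0.52·10.58 + 0.27·12.2 + 0.21·162 = 42.8156.
Var(X) = E[X²] − (E[X])² = 42.8156 − 10.9032 = 31.9124.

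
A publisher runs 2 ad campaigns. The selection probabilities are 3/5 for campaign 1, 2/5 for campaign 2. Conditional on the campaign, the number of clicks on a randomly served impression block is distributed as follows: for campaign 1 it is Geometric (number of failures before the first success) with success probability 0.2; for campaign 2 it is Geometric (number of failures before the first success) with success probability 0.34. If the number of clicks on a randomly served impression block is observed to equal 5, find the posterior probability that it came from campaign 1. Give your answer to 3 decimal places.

0.698

Likelihoods P(X=5 | ·): 1: 0.065536; 2: 0.0425793.
Posterior ∝ prior × likelihood. Numerator for 1: 0.6·0.065536 = 0.0393216.
Normalizing constant: 0.6·0.065536 + 0.4·0.0425793 = 0.0563533.
P(1 | observation) = 0.0393216 / 0.0563533 = 0.697769.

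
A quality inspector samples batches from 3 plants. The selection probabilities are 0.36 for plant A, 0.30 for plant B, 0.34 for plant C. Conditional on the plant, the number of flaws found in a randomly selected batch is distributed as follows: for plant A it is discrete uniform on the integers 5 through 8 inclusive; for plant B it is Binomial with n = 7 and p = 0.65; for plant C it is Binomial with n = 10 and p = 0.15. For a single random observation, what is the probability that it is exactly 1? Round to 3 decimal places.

0.121

Conditional on each plant, P(X = 1): A: 0; B: 0.00836411; C: 0.347425.
By total probability, P(X = 1) = 0.36·0 + 0.3·0.00836411 + 0.34·0.347425 = 0.120634.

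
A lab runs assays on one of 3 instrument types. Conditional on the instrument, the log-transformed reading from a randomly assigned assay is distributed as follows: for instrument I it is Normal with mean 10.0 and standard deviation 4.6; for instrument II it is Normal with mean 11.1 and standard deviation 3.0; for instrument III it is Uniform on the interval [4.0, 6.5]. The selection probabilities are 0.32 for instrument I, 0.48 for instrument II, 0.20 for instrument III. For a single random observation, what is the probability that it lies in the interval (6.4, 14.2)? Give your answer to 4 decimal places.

Conditional on each instrument, P(6.4 < X < 14.2): I: 0.602462; II: 0.79068; III: 0.04.
By total probability, P(6.4 < X < 14.2) = 0.32·0.602462 + 0.48·0.79068 + 0.2·0.04 = 0.580314.

0.5803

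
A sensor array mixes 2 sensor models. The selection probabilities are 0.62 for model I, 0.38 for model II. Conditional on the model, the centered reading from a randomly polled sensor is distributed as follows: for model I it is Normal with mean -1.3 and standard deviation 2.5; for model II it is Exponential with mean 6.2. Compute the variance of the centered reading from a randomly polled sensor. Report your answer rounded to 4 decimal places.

31.7347

Per component, I: μ=-1.3, E[X²]=7.94; II: μ=6.2, E[X²]=76.88.
E[X] = 0.62·-1.3 + 0.38·6.2 = 1.55.
E[X²] = 0.62·7.94 + 0.38·76.88 = 34.1372.
Var(X) = E[X²] − (E[X])² = 34.1372 − 2.4025 = 31.7347.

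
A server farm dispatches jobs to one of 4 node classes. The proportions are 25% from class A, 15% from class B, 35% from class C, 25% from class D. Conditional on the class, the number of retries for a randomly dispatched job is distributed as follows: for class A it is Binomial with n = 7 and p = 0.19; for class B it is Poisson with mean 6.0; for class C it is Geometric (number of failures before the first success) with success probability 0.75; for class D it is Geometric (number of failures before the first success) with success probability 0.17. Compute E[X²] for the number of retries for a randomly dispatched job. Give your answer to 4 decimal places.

For each component E[X²] = Var + (mean)², giving A: 2.8462; B: 42; C: 0.555556; D: 52.5571.
Overall E[X²] = 0.25·2.8462 + 0.15·42 + 0.35·0.555556 + 0.25·52.5571 = 20.3453.

20.3453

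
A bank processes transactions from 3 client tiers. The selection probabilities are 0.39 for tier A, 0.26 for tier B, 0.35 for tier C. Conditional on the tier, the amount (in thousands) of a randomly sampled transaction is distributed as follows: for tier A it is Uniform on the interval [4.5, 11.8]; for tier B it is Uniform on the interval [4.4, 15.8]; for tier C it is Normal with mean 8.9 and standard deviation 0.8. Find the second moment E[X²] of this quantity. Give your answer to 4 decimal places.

84.9226

For each component E[X²] = Var + (mean)², giving A: 70.8633; B: 112.84; C: 79.85.
Overall E[X²] = 0.39·70.8633 + 0.26·112.84 + 0.35·79.85 = 84.9226.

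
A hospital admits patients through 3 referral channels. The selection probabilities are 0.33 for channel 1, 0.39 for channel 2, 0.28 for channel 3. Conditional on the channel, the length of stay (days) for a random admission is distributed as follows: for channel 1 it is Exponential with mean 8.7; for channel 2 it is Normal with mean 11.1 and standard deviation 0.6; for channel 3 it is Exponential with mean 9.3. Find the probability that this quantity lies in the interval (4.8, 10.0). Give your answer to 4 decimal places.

0.1701

Conditional on each channel, P(4.8 < X < 10.0): 1: 0.259137; 2: 0.0333765; 3: 0.25562.
By total probability, P(4.8 < X < 10.0) = 0.33·0.259137 + 0.39·0.0333765 + 0.28·0.25562 = 0.170106.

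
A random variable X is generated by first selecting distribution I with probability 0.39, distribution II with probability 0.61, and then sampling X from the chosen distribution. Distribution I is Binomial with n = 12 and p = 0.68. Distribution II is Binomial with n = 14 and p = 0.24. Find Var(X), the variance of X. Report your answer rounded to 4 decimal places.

8.0573

Per component, I: μ=8.16, E[X²]=69.1968; II: μ=3.36, E[X²]=13.8432.
E[X] = 0.39·8.16 + 0.61·3.36 = 5.232.
E[X²] = 0.39·69.1968 + 0.61·13.8432 = 35.4311.
Var(X) = E[X²] − (E[X])² = 35.4311 − 27.3738 = 8.05728.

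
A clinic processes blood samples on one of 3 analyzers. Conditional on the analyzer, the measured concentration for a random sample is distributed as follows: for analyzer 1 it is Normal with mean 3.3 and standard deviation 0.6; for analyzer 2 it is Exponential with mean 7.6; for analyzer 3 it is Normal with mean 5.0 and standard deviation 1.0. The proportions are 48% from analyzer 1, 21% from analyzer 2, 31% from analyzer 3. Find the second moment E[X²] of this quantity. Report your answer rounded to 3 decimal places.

For each component E[X²] = Var + (mean)², giving 1: 11.25; 2: 115.52; 3: 26.
Overall E[X²] = 0.48·11.25 + 0.21·115.52 + 0.31·26 = 37.7192.

37.719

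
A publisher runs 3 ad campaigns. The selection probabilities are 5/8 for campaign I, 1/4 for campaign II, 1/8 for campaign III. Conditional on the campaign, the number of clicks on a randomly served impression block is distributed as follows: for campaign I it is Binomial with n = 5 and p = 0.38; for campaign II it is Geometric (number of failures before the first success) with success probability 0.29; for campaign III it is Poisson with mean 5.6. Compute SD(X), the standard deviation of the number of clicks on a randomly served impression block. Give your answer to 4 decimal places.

Per component, I: μ=1.9, E[X²]=4.788; II: μ=2.44828, E[X²]=14.4364; III: μ=5.6, E[X²]=36.96.
E[X] = 0.625·1.9 + 0.25·2.44828 + 0.125·5.6 = 2.49957.
E[X²] = 0.625·4.788 + 0.25·14.4364 + 0.125·36.96 = 11.2216.
Var(X) = E[X²] − (E[X])² = 11.2216 − 6.24785 = 4.97375.
SD(X) = √4.97375 = 2.23019.

2.2302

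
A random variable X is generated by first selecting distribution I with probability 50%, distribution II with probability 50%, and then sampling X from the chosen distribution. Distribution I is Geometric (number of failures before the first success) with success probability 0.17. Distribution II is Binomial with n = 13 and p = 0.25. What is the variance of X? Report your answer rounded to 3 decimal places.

Per component, I: μ=4.88235, E[X²]=52.5571; II: μ=3.25, E[X²]=13.
E[X] = 0.5·4.88235 + 0.5·3.25 = 4.06618.
E[X²] = 0.5·52.5571 + 0.5·13 = 32.7785.
Var(X) = E[X²] − (E[X])² = 32.7785 − 16.5338 = 16.2448.

16.245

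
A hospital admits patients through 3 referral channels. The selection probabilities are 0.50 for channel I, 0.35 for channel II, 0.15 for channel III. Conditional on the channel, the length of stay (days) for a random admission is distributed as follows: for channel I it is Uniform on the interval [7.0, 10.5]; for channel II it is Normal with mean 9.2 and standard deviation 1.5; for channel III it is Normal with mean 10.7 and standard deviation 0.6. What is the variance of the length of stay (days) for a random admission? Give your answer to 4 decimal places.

1.7907

Per component, I: μ=8.75, E[X²]=77.5833; II: μ=9.2, E[X²]=86.89; III: μ=10.7, E[X²]=114.85.
E[X] = 0.5·8.75 + 0.35·9.2 + 0.15·10.7 = 9.2.
E[X²] = 0.5·77.5833 + 0.35·86.89 + 0.15·114.85 = 86.4307.
Var(X) = E[X²] − (E[X])² = 86.4307 − 84.64 = 1.79067.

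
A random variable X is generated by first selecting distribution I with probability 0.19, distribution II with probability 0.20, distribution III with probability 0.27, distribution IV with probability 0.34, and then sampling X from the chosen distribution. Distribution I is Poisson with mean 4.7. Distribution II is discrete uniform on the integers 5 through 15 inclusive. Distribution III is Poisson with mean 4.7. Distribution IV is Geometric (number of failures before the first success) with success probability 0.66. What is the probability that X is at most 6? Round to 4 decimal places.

Conditional on each component, P(X ≤ 6): I: 0.804605; II: 0.181818; III: 0.804605; IV: 0.999475.
By total probability, P(X ≤ 6) = 0.19·0.804605 + 0.2·0.181818 + 0.27·0.804605 + 0.34·0.999475 = 0.746303.

0.7463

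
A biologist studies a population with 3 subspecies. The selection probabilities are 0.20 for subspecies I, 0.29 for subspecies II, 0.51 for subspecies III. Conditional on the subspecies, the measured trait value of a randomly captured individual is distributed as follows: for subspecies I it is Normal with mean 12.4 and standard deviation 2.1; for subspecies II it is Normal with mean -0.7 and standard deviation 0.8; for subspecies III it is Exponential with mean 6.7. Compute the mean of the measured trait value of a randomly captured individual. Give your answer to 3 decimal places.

Component means — I: 12.4; II: -0.7; III: 6.7.
E[X] = 0.2·12.4 + 0.29·-0.7 + 0.51·6.7 = 5.694.

5.694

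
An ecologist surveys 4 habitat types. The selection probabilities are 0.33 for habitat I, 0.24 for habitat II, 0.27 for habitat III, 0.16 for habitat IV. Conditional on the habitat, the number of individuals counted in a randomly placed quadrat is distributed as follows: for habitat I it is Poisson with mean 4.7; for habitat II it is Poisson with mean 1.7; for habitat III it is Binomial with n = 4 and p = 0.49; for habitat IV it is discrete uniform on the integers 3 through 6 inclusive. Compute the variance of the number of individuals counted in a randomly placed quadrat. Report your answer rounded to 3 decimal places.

4.397

Per component, I: μ=4.7, E[X²]=26.79; II: μ=1.7, E[X²]=4.59; III: μ=1.96, E[X²]=4.8412; IV: μ=4.5, E[X²]=21.5.
E[X] = 0.33·4.7 + 0.24·1.7 + 0.27·1.96 + 0.16·4.5 = 3.2082.
E[X²] = 0.33·26.79 + 0.24·4.59 + 0.27·4.8412 + 0.16·21.5 = 14.6894.
Var(X) = E[X²] − (E[X])² = 14.6894 − 10.2925 = 4.39688.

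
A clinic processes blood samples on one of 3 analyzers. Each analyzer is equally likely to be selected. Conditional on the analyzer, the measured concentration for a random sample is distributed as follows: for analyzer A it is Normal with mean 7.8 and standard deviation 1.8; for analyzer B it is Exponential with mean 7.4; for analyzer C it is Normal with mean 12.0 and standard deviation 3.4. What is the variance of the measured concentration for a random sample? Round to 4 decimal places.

Per component, A: μ=7.8, E[X²]=64.08; B: μ=7.4, E[X²]=109.52; C: μ=12, E[X²]=155.56.
E[X] = 0.333333·7.8 + 0.333333·7.4 + 0.333333·12 = 9.06667.
E[X²] = 0.333333·64.08 + 0.333333·109.52 + 0.333333·155.56 = 109.72.
Var(X) = E[X²] − (E[X])² = 109.72 − 82.2044 = 27.5156.

27.5156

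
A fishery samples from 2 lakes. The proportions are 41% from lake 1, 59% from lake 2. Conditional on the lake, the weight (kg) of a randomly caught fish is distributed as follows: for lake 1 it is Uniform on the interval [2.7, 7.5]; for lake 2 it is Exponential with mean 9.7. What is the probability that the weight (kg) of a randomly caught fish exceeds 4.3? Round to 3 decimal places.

Conditional on each lake, P(X > 4.3): 1: 0.666667; 2: 0.641915.
By total probability, P(X > 4.3) = 0.41·0.666667 + 0.59·0.641915 = 0.652063.

0.652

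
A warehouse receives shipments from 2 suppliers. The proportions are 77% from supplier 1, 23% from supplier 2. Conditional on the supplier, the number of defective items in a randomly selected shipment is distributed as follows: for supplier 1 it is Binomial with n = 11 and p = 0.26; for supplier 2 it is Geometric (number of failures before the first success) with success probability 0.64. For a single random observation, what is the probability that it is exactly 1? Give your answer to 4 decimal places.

0.1614

Conditional on each supplier, P(X = 1): 1: 0.140826; 2: 0.2304.
By total probability, P(X = 1) = 0.77·0.140826 + 0.23·0.2304 = 0.161428.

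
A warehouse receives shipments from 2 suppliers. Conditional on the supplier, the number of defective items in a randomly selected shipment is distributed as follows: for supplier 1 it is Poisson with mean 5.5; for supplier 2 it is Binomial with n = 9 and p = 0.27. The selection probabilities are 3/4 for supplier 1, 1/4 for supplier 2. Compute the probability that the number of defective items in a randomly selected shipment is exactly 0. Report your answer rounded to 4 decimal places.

0.0178

Conditional on each supplier, P(X = 0): 1: 0.00408677; 2: 0.0588716.
By total probability, P(X = 0) = 0.75·0.00408677 + 0.25·0.0588716 = 0.017783.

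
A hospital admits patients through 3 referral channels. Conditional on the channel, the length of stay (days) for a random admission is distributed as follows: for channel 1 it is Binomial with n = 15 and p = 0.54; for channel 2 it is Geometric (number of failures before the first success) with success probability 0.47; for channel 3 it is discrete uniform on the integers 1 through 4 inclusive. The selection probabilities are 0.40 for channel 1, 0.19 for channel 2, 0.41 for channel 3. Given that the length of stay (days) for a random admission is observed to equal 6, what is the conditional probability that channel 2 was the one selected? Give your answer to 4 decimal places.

0.0414

Likelihoods P(X=6 | ·): 1: 0.114442; 2: 0.0104172; 3: 0.
Posterior ∝ prior × likelihood. Numerator for 2: 0.19·0.0104172 = 0.00197928.
Normalizing constant: 0.4·0.114442 + 0.19·0.0104172 + 0.41·0 = 0.0477563.
P(2 | observation) = 0.00197928 / 0.0477563 = 0.0414454.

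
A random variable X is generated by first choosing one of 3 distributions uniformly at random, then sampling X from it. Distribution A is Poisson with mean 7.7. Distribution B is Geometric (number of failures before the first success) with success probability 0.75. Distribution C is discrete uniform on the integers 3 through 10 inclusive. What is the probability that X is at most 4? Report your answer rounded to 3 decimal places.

Conditional on each component, P(X ≤ 4): A: 0.118145; B: 0.999023; C: 0.25.
By total probability, P(X ≤ 4) = 0.333333·0.118145 + 0.333333·0.999023 + 0.333333·0.25 = 0.455723.

0.456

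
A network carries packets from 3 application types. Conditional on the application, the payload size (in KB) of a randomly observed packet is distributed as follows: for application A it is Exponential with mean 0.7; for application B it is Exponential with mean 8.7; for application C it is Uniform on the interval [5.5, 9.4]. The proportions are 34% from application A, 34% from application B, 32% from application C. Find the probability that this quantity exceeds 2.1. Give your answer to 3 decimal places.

Conditional on each application, P(X > 2.1): A: 0.0497871; B: 0.785544; C: 1.
By total probability, P(X > 2.1) = 0.34·0.0497871 + 0.34·0.785544 + 0.32·1 = 0.604012.

0.604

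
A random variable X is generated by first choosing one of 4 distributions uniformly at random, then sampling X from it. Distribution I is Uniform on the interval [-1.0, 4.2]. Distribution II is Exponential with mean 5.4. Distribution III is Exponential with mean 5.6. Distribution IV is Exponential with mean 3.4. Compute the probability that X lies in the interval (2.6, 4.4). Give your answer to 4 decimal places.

Conditional on each component, P(2.6 < X < 4.4): I: 0.307692; II: 0.175146; III: 0.17279; IV: 0.191331.
By total probability, P(2.6 < X < 4.4) = 0.25·0.307692 + 0.25·0.175146 + 0.25·0.17279 + 0.25·0.191331 = 0.21174.

0.2117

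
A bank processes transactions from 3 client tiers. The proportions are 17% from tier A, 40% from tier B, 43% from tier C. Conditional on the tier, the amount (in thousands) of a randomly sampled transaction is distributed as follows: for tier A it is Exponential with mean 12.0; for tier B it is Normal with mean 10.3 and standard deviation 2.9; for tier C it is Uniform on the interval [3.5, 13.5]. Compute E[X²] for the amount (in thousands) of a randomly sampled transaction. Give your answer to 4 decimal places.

129.4108

For each component E[X²] = Var + (mean)², giving A: 288; B: 114.5; C: 80.5833.
Overall E[X²] = 0.17·288 + 0.4·114.5 + 0.43·80.5833 = 129.411.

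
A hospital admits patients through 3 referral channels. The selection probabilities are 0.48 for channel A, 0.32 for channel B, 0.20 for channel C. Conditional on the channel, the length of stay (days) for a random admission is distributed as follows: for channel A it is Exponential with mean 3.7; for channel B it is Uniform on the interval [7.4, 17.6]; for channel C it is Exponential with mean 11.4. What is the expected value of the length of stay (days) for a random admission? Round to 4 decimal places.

8.0560

Component means — A: 3.7; B: 12.5; C: 11.4.
E[X] = 0.48·3.7 + 0.32·12.5 + 0.2·11.4 = 8.056.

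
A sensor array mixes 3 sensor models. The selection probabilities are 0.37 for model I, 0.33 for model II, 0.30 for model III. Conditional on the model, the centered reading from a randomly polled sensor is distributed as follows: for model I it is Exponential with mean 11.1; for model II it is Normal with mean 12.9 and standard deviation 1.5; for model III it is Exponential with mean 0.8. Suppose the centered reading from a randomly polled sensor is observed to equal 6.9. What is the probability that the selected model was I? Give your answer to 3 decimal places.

0.995

Likelihoods f(6.9 | ·): I: 0.0483849; II: 8.92202e-05; III: 0.00022445.
Posterior ∝ prior × likelihood. Numerator for I: 0.37·0.0483849 = 0.0179024.
Normalizing constant: 0.37·0.0483849 + 0.33·8.92202e-05 + 0.3·0.00022445 = 0.0179992.
P(I | observation) = 0.0179024 / 0.0179992 = 0.994623.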